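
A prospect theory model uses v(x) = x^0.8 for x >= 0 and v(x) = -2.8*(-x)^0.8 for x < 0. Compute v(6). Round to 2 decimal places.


Since x = 6 >= 0, use v(x) = x^0.8
6^0.8 = 4.193
v(6) = 4.19


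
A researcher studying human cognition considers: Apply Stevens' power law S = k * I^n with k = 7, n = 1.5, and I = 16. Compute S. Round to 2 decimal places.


S = 7 * 16^1.5
16^1.5 = 64.0
S = 7 * 64.0
= 448.00


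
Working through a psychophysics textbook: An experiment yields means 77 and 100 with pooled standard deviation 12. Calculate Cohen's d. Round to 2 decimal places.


Cohen's d = (M1 - M2) / S_pooled
= (77 - 100) / 12
= -23 / 12
= -1.92


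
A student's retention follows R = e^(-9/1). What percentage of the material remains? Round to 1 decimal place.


R = e^(-t/S)
-t/S = -9/1 = -9.0
R = e^(-9.0) = 0.000123
Percentage = 0.000123 * 100
= 0.0


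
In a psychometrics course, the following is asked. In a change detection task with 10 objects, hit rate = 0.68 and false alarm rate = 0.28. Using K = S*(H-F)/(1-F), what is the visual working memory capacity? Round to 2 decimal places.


K = S * (H - F) / (1 - F)
H - F = 0.4
1 - F = 0.72
K = 10 * 0.4 / 0.72
= 5.56


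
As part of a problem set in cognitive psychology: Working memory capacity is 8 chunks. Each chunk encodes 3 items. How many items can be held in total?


Total items = chunks * items_per_chunk
= 8 * 3
= 24


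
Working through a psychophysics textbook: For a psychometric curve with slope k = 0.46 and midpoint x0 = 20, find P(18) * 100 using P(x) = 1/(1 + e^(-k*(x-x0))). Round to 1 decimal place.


P(x) = 1/(1 + e^(-0.46*(18 - 20)))
Exponent = -0.46 * -2 = 0.92
e^(0.92) = 2.50929
P = 1/(1 + 2.50929) = 0.284958
Percentage = 28.5


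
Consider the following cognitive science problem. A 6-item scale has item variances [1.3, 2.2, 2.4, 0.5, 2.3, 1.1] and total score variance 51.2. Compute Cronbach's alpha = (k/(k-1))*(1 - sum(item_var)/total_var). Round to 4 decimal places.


alpha = (k/(k-1)) * (1 - sum(s_i^2)/s_total^2)
sum(item variances) = 9.8
k/(k-1) = 6/5 = 1.2
1 - 9.8/51.2 = 1 - 0.191406 = 0.808594
alpha = 1.2 * 0.808594
= 0.9703


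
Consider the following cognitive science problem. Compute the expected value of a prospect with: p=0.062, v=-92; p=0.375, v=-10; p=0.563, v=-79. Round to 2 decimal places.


EU = sum(p_i * v_i)
0.062 * -92 = -5.704
0.375 * -10 = -3.75
0.563 * -79 = -44.477
EU = -5.704 + -3.75 + -44.477
= -53.93


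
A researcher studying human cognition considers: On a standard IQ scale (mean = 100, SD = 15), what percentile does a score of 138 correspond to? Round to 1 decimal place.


z = (IQ - mean) / SD
z = (138 - 100) / 15 = 2.5333
Percentile = Phi(2.5333) * 100
Phi(2.5333) = 0.99435
= 99.4


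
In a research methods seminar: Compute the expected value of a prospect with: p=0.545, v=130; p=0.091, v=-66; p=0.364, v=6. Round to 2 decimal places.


EU = sum(p_i * v_i)
0.545 * 130 = 70.85
0.091 * -66 = -6.006
0.364 * 6 = 2.184
EU = 70.85 + -6.006 + 2.184
= 67.03


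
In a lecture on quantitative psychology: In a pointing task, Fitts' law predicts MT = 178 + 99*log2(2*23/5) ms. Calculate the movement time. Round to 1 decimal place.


MT = 178 + 99 * log2(2*23/5)
2D/W = 9.2
log2(9.2) = 3.2016
MT = 178 + 99 * 3.2016
= 495.0 ms


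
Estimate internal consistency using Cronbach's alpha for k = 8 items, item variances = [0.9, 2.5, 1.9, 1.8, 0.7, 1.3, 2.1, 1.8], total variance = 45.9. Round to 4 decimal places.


alpha = (k/(k-1)) * (1 - sum(s_i^2)/s_total^2)
sum(item variances) = 13.0
k/(k-1) = 8/7 = 1.142857
1 - 13.0/45.9 = 1 - 0.283224 = 0.716776
alpha = 1.142857 * 0.716776
= 0.8192


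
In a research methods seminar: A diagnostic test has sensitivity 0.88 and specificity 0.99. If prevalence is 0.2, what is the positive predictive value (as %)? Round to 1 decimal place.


PPV = (sens * prev) / (sens * prev + (1-spec) * (1-prev))
Numerator = 0.88 * 0.2 = 0.176
P(positive and no disease) = (1 - spec) * (1 - prev) = (1 - 0.99) * (1 - 0.2) = 0.008
Denominator = 0.176 + 0.008 = 0.184
PPV = 0.176 / 0.184 = 0.956522
As percentage = 95.7


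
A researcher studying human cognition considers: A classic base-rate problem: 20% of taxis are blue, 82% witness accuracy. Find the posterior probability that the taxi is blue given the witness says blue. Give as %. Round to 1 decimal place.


P(blue | says blue) = P(says blue | blue)*P(blue) / [P(says blue | blue)*P(blue) + P(says blue | not blue)*P(not blue)]
Numerator = 0.82 * 0.2 = 0.164
False identification = 0.18 * 0.8 = 0.144
P = 0.164 / (0.164 + 0.144)
= 0.164 / 0.308
As percentage = 53.2


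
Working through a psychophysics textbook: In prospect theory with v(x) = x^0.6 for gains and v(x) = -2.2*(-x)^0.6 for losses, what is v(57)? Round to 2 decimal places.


Since x = 57 >= 0, use v(x) = x^0.6
57^0.6 = 11.3116
v(57) = 11.31


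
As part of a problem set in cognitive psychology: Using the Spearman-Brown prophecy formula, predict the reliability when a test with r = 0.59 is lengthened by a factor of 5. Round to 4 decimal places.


r_new = n*r / (1 + (n-1)*r)
Numerator = 5 * 0.59 = 2.95
Denominator = 1 + 4 * 0.59 = 3.36
r_new = 2.95 / 3.36
= 0.8780


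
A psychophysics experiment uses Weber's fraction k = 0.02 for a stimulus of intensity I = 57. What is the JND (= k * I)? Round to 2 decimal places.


JND = k * I
JND = 0.02 * 57
= 1.14


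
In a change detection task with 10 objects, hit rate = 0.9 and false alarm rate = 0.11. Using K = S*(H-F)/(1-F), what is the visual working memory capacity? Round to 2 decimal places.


K = S * (H - F) / (1 - F)
H - F = 0.79
1 - F = 0.89
K = 10 * 0.79 / 0.89
= 8.88


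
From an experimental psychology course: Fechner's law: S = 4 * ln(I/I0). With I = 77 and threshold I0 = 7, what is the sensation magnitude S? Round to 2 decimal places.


S = 4 * ln(77/7)
I/I0 = 11.0
ln(11.0) = 2.3979
S = 4 * 2.3979
= 9.59


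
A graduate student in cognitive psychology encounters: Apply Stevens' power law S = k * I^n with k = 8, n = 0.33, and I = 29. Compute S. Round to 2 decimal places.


S = 8 * 29^0.33
29^0.33 = 3.038
S = 8 * 3.038
= 24.30


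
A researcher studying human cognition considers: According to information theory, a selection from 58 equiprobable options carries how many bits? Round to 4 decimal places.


H = log2(n)
H = log2(58)
= 5.8580


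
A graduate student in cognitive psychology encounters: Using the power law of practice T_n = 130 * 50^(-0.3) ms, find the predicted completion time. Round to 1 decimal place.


T_n = 130 * 50^(-0.3)
50^(-0.3) = 0.309249
T_n = 130 * 0.309249
= 40.2 ms


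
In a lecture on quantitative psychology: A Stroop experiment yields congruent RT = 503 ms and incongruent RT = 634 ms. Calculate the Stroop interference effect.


Stroop effect = RT(incongruent) - RT(congruent)
= 634 - 503
= 131 ms


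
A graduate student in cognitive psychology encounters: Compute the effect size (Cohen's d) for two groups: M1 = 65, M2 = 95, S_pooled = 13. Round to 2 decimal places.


Cohen's d = (M1 - M2) / S_pooled
= (65 - 95) / 13
= -30 / 13
= -2.31


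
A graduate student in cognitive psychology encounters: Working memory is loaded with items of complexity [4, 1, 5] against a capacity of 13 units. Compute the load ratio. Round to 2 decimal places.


Total complexity = 4 + 1 + 5 = 10
Load = total / capacity = 10 / 13
= 0.77


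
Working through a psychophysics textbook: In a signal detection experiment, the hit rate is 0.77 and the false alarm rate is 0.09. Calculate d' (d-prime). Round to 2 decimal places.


d' = z(HR) - z(FAR)
z(0.77) = 0.7388
z(0.09) = -1.3408
d' = 0.7388 - -1.3408
= 2.08


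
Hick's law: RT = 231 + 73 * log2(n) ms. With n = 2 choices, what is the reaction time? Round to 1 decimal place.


RT = 231 + 73 * log2(2)
log2(2) = 1.0
RT = 231 + 73 * 1.0
= 231 + 73.0
= 304.0 ms


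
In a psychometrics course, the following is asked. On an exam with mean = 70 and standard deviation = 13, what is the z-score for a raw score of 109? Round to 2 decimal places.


z = (X - mu) / sigma
= (109 - 70) / 13
= 39 / 13
= 3.00


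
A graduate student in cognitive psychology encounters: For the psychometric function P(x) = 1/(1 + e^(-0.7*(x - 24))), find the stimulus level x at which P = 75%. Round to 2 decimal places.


At P = 0.75: 0.75 = 1/(1 + e^(-k*(x-x0)))
Solving: e^(-k*(x-x0)) = 1/3
x = x0 + ln(3)/k
ln(3) = 1.0986
x = 24 + 1.0986/0.7
= 24 + 1.5694
= 25.57


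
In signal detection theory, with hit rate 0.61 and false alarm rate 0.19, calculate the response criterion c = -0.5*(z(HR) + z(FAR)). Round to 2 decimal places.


c = -0.5 * (z(HR) + z(FAR))
z(0.61) = 0.2793
z(0.19) = -0.8779
c = -0.5 * (0.2793 + -0.8779)
= -0.5 * -0.5986
= 0.30


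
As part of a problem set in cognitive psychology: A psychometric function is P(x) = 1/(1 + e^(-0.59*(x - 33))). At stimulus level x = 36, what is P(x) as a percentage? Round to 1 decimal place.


P(x) = 1/(1 + e^(-0.59*(36 - 33)))
Exponent = -0.59 * 3 = -1.77
e^(-1.77) = 0.170333
P = 1/(1 + 0.170333) = 0.854458
Percentage = 85.4


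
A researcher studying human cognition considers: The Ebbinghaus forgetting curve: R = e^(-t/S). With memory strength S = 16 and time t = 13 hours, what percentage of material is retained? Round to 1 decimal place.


R = e^(-t/S)
-t/S = -13/16 = -0.8125
R = e^(-0.8125) = 0.443747
Percentage = 0.443747 * 100
= 44.4


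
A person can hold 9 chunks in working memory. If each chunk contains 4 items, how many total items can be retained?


Total items = chunks * items_per_chunk
= 9 * 4
= 36


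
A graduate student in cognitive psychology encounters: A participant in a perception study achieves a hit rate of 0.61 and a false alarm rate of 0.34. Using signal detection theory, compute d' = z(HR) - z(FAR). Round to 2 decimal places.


d' = z(HR) - z(FAR)
z(0.61) = 0.2793
z(0.34) = -0.4125
d' = 0.2793 - -0.4125
= 0.69


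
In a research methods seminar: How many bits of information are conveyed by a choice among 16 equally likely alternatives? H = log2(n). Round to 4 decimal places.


H = log2(n)
H = log2(16)
= 4.0000


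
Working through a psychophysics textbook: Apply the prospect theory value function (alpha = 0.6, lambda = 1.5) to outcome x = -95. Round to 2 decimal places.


Since x = -95 < 0, use v(x) = -lambda*(-x)^alpha
(-x) = 95
95^0.6 = 15.3686
v(-95) = -1.5 * 15.3686
= -23.05


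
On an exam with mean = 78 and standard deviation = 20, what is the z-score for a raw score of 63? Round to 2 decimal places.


z = (X - mu) / sigma
= (63 - 78) / 20
= -15 / 20
= -0.75


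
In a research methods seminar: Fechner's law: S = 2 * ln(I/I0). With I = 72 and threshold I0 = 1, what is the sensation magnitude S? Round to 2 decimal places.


S = 2 * ln(72/1)
I/I0 = 72.0
ln(72.0) = 4.2767
S = 2 * 4.2767
= 8.55


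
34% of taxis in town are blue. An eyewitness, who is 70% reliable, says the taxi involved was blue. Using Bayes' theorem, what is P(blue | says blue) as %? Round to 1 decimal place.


P(blue | says blue) = P(says blue | blue)*P(blue) / [P(says blue | blue)*P(blue) + P(says blue | not blue)*P(not blue)]
Numerator = 0.7 * 0.34 = 0.238
False identification = 0.3 * 0.66 = 0.198
P = 0.238 / (0.238 + 0.198)
= 0.238 / 0.436
As percentage = 54.6


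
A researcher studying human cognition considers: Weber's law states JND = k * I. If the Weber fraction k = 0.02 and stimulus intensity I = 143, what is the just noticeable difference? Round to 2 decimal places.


JND = k * I
JND = 0.02 * 143
= 2.86


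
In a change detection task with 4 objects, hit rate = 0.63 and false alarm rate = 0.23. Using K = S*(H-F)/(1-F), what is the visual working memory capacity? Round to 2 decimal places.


K = S * (H - F) / (1 - F)
H - F = 0.4
1 - F = 0.77
K = 4 * 0.4 / 0.77
= 2.08


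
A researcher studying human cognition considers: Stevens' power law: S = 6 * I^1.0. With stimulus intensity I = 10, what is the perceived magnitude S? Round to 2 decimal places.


S = 6 * 10^1.0
10^1.0 = 10.0
S = 6 * 10.0
= 60.00


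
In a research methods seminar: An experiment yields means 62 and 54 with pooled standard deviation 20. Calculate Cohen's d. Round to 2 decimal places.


Cohen's d = (M1 - M2) / S_pooled
= (62 - 54) / 20
= 8 / 20
= 0.40


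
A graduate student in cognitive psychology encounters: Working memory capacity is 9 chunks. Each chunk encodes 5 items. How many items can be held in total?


Total items = chunks * items_per_chunk
= 9 * 5
= 45


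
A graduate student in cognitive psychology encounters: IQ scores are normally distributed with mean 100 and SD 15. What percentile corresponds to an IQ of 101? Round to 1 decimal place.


z = (IQ - mean) / SD
z = (101 - 100) / 15 = 0.0667
Percentile = Phi(0.0667) * 100
Phi(0.0667) = 0.52659
= 52.7


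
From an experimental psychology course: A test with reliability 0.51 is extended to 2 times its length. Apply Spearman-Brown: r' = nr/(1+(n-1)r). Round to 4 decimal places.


r_new = n*r / (1 + (n-1)*r)
Numerator = 2 * 0.51 = 1.02
Denominator = 1 + 1 * 0.51 = 1.51
r_new = 1.02 / 1.51
= 0.6755


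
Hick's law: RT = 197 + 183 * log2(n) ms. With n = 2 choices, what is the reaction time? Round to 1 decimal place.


RT = 197 + 183 * log2(2)
log2(2) = 1.0
RT = 197 + 183 * 1.0
= 197 + 183.0
= 380.0 ms


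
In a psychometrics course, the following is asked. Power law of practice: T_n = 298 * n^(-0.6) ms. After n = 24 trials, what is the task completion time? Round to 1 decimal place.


T_n = 298 * 24^(-0.6)
24^(-0.6) = 0.14855
T_n = 298 * 0.14855
= 44.3 ms


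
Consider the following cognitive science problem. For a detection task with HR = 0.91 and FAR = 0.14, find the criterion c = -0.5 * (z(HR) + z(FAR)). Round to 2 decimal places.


c = -0.5 * (z(HR) + z(FAR))
z(0.91) = 1.3408
z(0.14) = -1.0803
c = -0.5 * (1.3408 + -1.0803)
= -0.5 * 0.2605
= -0.13


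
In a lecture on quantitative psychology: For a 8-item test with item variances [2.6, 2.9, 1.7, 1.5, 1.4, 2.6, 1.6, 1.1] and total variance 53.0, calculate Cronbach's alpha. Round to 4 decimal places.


alpha = (k/(k-1)) * (1 - sum(s_i^2)/s_total^2)
sum(item variances) = 15.4
k/(k-1) = 8/7 = 1.142857
1 - 15.4/53.0 = 1 - 0.290566 = 0.709434
alpha = 1.142857 * 0.709434
= 0.8108


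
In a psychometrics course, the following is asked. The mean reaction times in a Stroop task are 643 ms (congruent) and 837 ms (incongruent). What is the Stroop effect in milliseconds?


Stroop effect = RT(incongruent) - RT(congruent)
= 837 - 643
= 194 ms


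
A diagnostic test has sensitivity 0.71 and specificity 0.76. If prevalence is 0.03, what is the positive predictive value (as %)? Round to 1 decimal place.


PPV = (sens * prev) / (sens * prev + (1-spec) * (1-prev))
Numerator = 0.71 * 0.03 = 0.0213
P(positive and no disease) = (1 - spec) * (1 - prev) = (1 - 0.76) * (1 - 0.03) = 0.2328
Denominator = 0.0213 + 0.2328 = 0.2541
PPV = 0.0213 / 0.2541 = 0.083825
As percentage = 8.4


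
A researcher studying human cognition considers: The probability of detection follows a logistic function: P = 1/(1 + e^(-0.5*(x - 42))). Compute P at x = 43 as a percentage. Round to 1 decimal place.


P(x) = 1/(1 + e^(-0.5*(43 - 42)))
Exponent = -0.5 * 1 = -0.5
e^(-0.5) = 0.606531
P = 1/(1 + 0.606531) = 0.622459
Percentage = 62.2


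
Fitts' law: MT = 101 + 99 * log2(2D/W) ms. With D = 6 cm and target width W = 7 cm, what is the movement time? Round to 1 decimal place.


MT = 101 + 99 * log2(2*6/7)
2D/W = 1.714286
log2(1.714286) = 0.7776
MT = 101 + 99 * 0.7776
= 178.0 ms


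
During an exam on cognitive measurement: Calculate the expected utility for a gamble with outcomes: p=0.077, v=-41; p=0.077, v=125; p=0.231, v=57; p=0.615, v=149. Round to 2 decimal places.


EU = sum(p_i * v_i)
0.077 * -41 = -3.157
0.077 * 125 = 9.625
0.231 * 57 = 13.167
0.615 * 149 = 91.635
EU = -3.157 + 9.625 + 13.167 + 91.635
= 111.27


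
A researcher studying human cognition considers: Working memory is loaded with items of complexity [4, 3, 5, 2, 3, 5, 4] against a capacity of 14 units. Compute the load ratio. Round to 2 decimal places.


Total complexity = 4 + 3 + 5 + 2 + 3 + 5 + 4 = 26
Load = total / capacity = 26 / 14
= 1.86


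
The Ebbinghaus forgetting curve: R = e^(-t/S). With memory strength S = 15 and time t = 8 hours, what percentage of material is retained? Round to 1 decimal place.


R = e^(-t/S)
-t/S = -8/15 = -0.533333
R = e^(-0.533333) = 0.586646
Percentage = 0.586646 * 100
= 58.7


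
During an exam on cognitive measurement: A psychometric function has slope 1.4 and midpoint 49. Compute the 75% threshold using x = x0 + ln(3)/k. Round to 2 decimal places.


At P = 0.75: 0.75 = 1/(1 + e^(-k*(x-x0)))
Solving: e^(-k*(x-x0)) = 1/3
x = x0 + ln(3)/k
ln(3) = 1.0986
x = 49 + 1.0986/1.4
= 49 + 0.7847
= 49.78


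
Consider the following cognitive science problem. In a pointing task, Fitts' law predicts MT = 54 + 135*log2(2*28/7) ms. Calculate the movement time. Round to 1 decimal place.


MT = 54 + 135 * log2(2*28/7)
2D/W = 8.0
log2(8.0) = 3.0
MT = 54 + 135 * 3.0
= 459.0 ms


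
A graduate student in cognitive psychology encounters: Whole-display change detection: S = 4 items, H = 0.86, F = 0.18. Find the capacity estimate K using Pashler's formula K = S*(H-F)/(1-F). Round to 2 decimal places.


K = S * (H - F) / (1 - F)
H - F = 0.68
1 - F = 0.82
K = 4 * 0.68 / 0.82
= 3.32


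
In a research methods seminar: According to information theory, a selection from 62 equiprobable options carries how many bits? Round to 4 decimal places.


H = log2(n)
H = log2(62)
= 5.9542


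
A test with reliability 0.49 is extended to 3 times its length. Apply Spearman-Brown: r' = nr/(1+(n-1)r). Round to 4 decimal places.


r_new = n*r / (1 + (n-1)*r)
Numerator = 3 * 0.49 = 1.47
Denominator = 1 + 2 * 0.49 = 1.98
r_new = 1.47 / 1.98
= 0.7424


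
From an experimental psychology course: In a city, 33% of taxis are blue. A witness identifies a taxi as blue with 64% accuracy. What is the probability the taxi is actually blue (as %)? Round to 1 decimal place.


P(blue | says blue) = P(says blue | blue)*P(blue) / [P(says blue | blue)*P(blue) + P(says blue | not blue)*P(not blue)]
Numerator = 0.64 * 0.33 = 0.2112
False identification = 0.36 * 0.67 = 0.2412
P = 0.2112 / (0.2112 + 0.2412)
= 0.2112 / 0.4524
As percentage = 46.7


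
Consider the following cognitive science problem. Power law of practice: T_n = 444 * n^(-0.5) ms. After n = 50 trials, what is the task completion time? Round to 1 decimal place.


T_n = 444 * 50^(-0.5)
50^(-0.5) = 0.141421
T_n = 444 * 0.141421
= 62.8 ms


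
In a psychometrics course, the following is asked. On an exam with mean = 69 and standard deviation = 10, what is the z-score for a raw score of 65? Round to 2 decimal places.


z = (X - mu) / sigma
= (65 - 69) / 10
= -4 / 10
= -0.40


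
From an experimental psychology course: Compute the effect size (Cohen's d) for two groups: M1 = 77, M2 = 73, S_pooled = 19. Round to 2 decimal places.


Cohen's d = (M1 - M2) / S_pooled
= (77 - 73) / 19
= 4 / 19
= 0.21


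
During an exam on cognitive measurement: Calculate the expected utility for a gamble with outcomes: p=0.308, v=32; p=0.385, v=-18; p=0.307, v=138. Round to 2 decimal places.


EU = sum(p_i * v_i)
0.308 * 32 = 9.856
0.385 * -18 = -6.93
0.307 * 138 = 42.366
EU = 9.856 + -6.93 + 42.366
= 45.29


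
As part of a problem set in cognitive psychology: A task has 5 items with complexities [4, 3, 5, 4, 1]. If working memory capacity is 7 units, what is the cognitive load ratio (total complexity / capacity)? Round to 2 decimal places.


Total complexity = 4 + 3 + 5 + 4 + 1 = 17
Load = total / capacity = 17 / 7
= 2.43


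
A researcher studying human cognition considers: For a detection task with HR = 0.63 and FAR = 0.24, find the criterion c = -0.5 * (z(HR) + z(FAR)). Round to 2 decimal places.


c = -0.5 * (z(HR) + z(FAR))
z(0.63) = 0.3319
z(0.24) = -0.7063
c = -0.5 * (0.3319 + -0.7063)
= -0.5 * -0.3744
= 0.19


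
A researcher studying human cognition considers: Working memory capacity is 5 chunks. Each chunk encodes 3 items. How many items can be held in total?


Total items = chunks * items_per_chunk
= 5 * 3
= 15


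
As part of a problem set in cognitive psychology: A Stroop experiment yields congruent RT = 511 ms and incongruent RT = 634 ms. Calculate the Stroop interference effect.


Stroop effect = RT(incongruent) - RT(congruent)
= 634 - 511
= 123 ms


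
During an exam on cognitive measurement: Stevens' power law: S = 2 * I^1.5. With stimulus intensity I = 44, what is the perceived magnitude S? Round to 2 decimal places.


S = 2 * 44^1.5
44^1.5 = 291.863
S = 2 * 291.863
= 583.73


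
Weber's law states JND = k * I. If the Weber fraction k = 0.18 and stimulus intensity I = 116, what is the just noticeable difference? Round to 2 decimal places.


JND = k * I
JND = 0.18 * 116
= 20.88


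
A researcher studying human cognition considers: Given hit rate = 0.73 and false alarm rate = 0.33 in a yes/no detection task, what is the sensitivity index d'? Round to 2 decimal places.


d' = z(HR) - z(FAR)
z(0.73) = 0.6128
z(0.33) = -0.4399
d' = 0.6128 - -0.4399
= 1.05


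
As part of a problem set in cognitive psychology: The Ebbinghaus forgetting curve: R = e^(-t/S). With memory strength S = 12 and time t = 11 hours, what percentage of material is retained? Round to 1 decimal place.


R = e^(-t/S)
-t/S = -11/12 = -0.916667
R = e^(-0.916667) = 0.39985
Percentage = 0.39985 * 100
= 40.0


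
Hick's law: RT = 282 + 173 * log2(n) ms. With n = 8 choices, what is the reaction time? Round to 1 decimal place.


RT = 282 + 173 * log2(8)
log2(8) = 3.0
RT = 282 + 173 * 3.0
= 282 + 519.0
= 801.0 ms


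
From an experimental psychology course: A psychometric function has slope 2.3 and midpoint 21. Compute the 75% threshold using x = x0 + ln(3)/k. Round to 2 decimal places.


At P = 0.75: 0.75 = 1/(1 + e^(-k*(x-x0)))
Solving: e^(-k*(x-x0)) = 1/3
x = x0 + ln(3)/k
ln(3) = 1.0986
x = 21 + 1.0986/2.3
= 21 + 0.4777
= 21.48


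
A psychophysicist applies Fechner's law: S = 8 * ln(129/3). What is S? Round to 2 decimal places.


S = 8 * ln(129/3)
I/I0 = 43.0
ln(43.0) = 3.7612
S = 8 * 3.7612
= 30.09


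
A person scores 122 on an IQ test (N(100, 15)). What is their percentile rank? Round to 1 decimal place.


z = (IQ - mean) / SD
z = (122 - 100) / 15 = 1.4667
Percentile = Phi(1.4667) * 100
Phi(1.4667) = 0.928771
= 92.9


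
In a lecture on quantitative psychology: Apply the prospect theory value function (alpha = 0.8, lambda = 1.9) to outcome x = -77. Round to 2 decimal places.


Since x = -77 < 0, use v(x) = -lambda*(-x)^alpha
(-x) = 77
77^0.8 = 32.2993
v(-77) = -1.9 * 32.2993
= -61.37


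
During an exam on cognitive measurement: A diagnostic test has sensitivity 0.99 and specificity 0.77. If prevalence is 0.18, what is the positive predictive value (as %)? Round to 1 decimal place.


PPV = (sens * prev) / (sens * prev + (1-spec) * (1-prev))
Numerator = 0.99 * 0.18 = 0.1782
P(positive and no disease) = (1 - spec) * (1 - prev) = (1 - 0.77) * (1 - 0.18) = 0.1886
Denominator = 0.1782 + 0.1886 = 0.3668
PPV = 0.1782 / 0.3668 = 0.485823
As percentage = 48.6


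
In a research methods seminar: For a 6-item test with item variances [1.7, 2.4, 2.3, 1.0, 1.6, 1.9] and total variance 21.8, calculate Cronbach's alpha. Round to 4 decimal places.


alpha = (k/(k-1)) * (1 - sum(s_i^2)/s_total^2)
sum(item variances) = 10.9
k/(k-1) = 6/5 = 1.2
1 - 10.9/21.8 = 1 - 0.5 = 0.5
alpha = 1.2 * 0.5
= 0.6000


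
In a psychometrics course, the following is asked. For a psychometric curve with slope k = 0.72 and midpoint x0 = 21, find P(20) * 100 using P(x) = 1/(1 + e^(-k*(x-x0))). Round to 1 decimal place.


P(x) = 1/(1 + e^(-0.72*(20 - 21)))
Exponent = -0.72 * -1 = 0.72
e^(0.72) = 2.054433
P = 1/(1 + 2.054433) = 0.327393
Percentage = 32.7


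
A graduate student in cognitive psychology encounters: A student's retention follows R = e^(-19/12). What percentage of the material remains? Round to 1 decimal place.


R = e^(-t/S)
-t/S = -19/12 = -1.583333
R = e^(-1.583333) = 0.20529
Percentage = 0.20529 * 100
= 20.5


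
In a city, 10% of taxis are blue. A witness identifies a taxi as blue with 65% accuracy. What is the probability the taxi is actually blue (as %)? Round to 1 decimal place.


P(blue | says blue) = P(says blue | blue)*P(blue) / [P(says blue | blue)*P(blue) + P(says blue | not blue)*P(not blue)]
Numerator = 0.65 * 0.1 = 0.065
False identification = 0.35 * 0.9 = 0.315
P = 0.065 / (0.065 + 0.315)
= 0.065 / 0.38
As percentage = 17.1


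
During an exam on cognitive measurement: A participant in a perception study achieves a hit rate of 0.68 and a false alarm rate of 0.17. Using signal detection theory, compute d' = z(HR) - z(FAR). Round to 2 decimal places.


d' = z(HR) - z(FAR)
z(0.68) = 0.4677
z(0.17) = -0.9542
d' = 0.4677 - -0.9542
= 1.42


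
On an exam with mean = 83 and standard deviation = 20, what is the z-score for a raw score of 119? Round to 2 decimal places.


z = (X - mu) / sigma
= (119 - 83) / 20
= 36 / 20
= 1.80


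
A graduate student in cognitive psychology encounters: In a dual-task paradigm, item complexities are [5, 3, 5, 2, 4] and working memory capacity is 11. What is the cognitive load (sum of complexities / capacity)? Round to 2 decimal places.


Total complexity = 5 + 3 + 5 + 2 + 4 = 19
Load = total / capacity = 19 / 11
= 1.73


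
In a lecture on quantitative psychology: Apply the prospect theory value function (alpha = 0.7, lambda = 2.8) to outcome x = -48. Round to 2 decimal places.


Since x = -48 < 0, use v(x) = -lambda*(-x)^alpha
(-x) = 48
48^0.7 = 15.0269
v(-48) = -2.8 * 15.0269
= -42.08


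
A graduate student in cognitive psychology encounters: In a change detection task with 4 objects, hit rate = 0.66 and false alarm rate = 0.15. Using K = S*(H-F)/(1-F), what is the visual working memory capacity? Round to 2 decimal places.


K = S * (H - F) / (1 - F)
H - F = 0.51
1 - F = 0.85
K = 4 * 0.51 / 0.85
= 2.40


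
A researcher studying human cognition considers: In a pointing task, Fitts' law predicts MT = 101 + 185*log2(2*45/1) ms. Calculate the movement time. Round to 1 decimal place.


MT = 101 + 185 * log2(2*45/1)
2D/W = 90.0
log2(90.0) = 6.4919
MT = 101 + 185 * 6.4919
= 1302.0 ms


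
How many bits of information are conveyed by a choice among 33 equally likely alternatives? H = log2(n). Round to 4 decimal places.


H = log2(n)
H = log2(33)
= 5.0444


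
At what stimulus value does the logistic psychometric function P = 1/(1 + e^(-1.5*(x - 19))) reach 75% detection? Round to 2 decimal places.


At P = 0.75: 0.75 = 1/(1 + e^(-k*(x-x0)))
Solving: e^(-k*(x-x0)) = 1/3
x = x0 + ln(3)/k
ln(3) = 1.0986
x = 19 + 1.0986/1.5
= 19 + 0.7324
= 19.73


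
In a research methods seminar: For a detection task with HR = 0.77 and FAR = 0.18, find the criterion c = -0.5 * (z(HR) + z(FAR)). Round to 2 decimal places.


c = -0.5 * (z(HR) + z(FAR))
z(0.77) = 0.7388
z(0.18) = -0.9154
c = -0.5 * (0.7388 + -0.9154)
= -0.5 * -0.1766
= 0.09


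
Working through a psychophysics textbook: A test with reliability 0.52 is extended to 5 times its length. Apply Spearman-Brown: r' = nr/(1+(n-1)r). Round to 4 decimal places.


r_new = n*r / (1 + (n-1)*r)
Numerator = 5 * 0.52 = 2.6
Denominator = 1 + 4 * 0.52 = 3.08
r_new = 2.6 / 3.08
= 0.8442


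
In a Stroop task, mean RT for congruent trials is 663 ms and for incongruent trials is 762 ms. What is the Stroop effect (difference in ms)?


Stroop effect = RT(incongruent) - RT(congruent)
= 762 - 663
= 99 ms


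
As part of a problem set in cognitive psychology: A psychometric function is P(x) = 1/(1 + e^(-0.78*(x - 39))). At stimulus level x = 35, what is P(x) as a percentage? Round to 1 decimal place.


P(x) = 1/(1 + e^(-0.78*(35 - 39)))
Exponent = -0.78 * -4 = 3.12
e^(3.12) = 22.64638
P = 1/(1 + 22.64638) = 0.04229
Percentage = 4.2


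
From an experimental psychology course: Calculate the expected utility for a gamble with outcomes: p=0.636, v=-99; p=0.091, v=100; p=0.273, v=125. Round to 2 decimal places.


EU = sum(p_i * v_i)
0.636 * -99 = -62.964
0.091 * 100 = 9.1
0.273 * 125 = 34.125
EU = -62.964 + 9.1 + 34.125
= -19.74


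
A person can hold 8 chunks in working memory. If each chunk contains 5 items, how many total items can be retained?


Total items = chunks * items_per_chunk
= 8 * 5
= 40


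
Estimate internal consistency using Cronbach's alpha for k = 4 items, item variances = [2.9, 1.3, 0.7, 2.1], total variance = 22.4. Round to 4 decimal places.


alpha = (k/(k-1)) * (1 - sum(s_i^2)/s_total^2)
sum(item variances) = 7.0
k/(k-1) = 4/3 = 1.333333
1 - 7.0/22.4 = 1 - 0.3125 = 0.6875
alpha = 1.333333 * 0.6875
= 0.9167


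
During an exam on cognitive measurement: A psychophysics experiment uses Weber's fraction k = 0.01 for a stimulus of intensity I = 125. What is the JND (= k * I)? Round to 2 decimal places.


JND = k * I
JND = 0.01 * 125
= 1.25


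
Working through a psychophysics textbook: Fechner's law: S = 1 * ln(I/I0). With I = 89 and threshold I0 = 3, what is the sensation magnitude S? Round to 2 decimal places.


S = 1 * ln(89/3)
I/I0 = 29.666667
ln(29.666667) = 3.39
S = 1 * 3.39
= 3.39


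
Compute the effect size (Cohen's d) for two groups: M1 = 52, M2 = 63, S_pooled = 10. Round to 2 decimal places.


Cohen's d = (M1 - M2) / S_pooled
= (52 - 63) / 10
= -11 / 10
= -1.10


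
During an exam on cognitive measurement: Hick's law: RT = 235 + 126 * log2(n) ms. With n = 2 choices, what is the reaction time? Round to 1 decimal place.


RT = 235 + 126 * log2(2)
log2(2) = 1.0
RT = 235 + 126 * 1.0
= 235 + 126.0
= 361.0 ms


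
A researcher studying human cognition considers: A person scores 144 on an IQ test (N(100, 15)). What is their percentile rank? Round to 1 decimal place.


z = (IQ - mean) / SD
z = (144 - 100) / 15 = 2.9333
Percentile = Phi(2.9333) * 100
Phi(2.9333) = 0.998323
= 99.8


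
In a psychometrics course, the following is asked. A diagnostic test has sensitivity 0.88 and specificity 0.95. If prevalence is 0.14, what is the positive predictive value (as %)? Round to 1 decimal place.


PPV = (sens * prev) / (sens * prev + (1-spec) * (1-prev))
Numerator = 0.88 * 0.14 = 0.1232
P(positive and no disease) = (1 - spec) * (1 - prev) = (1 - 0.95) * (1 - 0.14) = 0.043
Denominator = 0.1232 + 0.043 = 0.1662
PPV = 0.1232 / 0.1662 = 0.741276
As percentage = 74.1


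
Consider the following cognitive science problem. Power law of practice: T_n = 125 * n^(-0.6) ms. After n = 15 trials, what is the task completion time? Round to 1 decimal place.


T_n = 125 * 15^(-0.6)
15^(-0.6) = 0.196945
T_n = 125 * 0.196945
= 24.6 ms


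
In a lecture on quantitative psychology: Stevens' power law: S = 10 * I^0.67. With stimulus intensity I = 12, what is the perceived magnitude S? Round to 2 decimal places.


S = 10 * 12^0.67
12^0.67 = 5.2851
S = 10 * 5.2851
= 52.85


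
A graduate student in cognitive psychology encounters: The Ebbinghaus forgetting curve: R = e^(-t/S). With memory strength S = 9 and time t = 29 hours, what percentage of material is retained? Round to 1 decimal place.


R = e^(-t/S)
-t/S = -29/9 = -3.222222
R = e^(-3.222222) = 0.039866
Percentage = 0.039866 * 100
= 4.0


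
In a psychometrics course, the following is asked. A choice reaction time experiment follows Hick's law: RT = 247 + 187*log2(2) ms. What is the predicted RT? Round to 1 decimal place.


RT = 247 + 187 * log2(2)
log2(2) = 1.0
RT = 247 + 187 * 1.0
= 247 + 187.0
= 434.0 ms


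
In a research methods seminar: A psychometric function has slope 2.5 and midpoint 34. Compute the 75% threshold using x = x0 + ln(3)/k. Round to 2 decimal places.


At P = 0.75: 0.75 = 1/(1 + e^(-k*(x-x0)))
Solving: e^(-k*(x-x0)) = 1/3
x = x0 + ln(3)/k
ln(3) = 1.0986
x = 34 + 1.0986/2.5
= 34 + 0.4394
= 34.44


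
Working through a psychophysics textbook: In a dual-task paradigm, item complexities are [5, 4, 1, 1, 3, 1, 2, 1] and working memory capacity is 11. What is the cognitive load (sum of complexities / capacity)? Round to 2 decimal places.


Total complexity = 5 + 4 + 1 + 1 + 3 + 1 + 2 + 1 = 18
Load = total / capacity = 18 / 11
= 1.64


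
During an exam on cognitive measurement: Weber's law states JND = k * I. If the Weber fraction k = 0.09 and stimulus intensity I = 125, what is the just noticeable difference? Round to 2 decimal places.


JND = k * I
JND = 0.09 * 125
= 11.25


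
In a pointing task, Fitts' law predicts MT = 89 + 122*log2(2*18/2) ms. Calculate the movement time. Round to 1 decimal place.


MT = 89 + 122 * log2(2*18/2)
2D/W = 18.0
log2(18.0) = 4.1699
MT = 89 + 122 * 4.1699
= 597.7 ms


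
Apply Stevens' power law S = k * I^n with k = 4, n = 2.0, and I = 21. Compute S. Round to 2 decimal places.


S = 4 * 21^2.0
21^2.0 = 441.0
S = 4 * 441.0
= 1764.00


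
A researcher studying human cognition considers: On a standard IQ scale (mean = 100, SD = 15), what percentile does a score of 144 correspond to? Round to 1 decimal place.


z = (IQ - mean) / SD
z = (144 - 100) / 15 = 2.9333
Percentile = Phi(2.9333) * 100
Phi(2.9333) = 0.998323
= 99.8


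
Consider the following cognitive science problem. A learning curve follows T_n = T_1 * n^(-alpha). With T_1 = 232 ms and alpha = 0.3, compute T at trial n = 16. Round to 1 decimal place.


T_n = 232 * 16^(-0.3)
16^(-0.3) = 0.435275
T_n = 232 * 0.435275
= 101.0 ms


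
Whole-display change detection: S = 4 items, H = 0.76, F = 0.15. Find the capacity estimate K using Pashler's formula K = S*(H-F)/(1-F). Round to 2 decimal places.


K = S * (H - F) / (1 - F)
H - F = 0.61
1 - F = 0.85
K = 4 * 0.61 / 0.85
= 2.87


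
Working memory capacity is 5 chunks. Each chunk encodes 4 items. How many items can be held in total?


Total items = chunks * items_per_chunk
= 5 * 4
= 20


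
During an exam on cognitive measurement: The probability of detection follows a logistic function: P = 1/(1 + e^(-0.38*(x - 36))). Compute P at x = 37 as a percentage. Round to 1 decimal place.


P(x) = 1/(1 + e^(-0.38*(37 - 36)))
Exponent = -0.38 * 1 = -0.38
e^(-0.38) = 0.683861
P = 1/(1 + 0.683861) = 0.593873
Percentage = 59.4


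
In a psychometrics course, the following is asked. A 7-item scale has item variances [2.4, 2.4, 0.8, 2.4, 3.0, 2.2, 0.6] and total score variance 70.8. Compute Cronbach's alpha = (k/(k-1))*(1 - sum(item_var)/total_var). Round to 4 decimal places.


alpha = (k/(k-1)) * (1 - sum(s_i^2)/s_total^2)
sum(item variances) = 13.8
k/(k-1) = 7/6 = 1.166667
1 - 13.8/70.8 = 1 - 0.194915 = 0.805085
alpha = 1.166667 * 0.805085
= 0.9393


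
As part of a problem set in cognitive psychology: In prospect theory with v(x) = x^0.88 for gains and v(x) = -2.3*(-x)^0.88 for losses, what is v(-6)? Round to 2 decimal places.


Since x = -6 < 0, use v(x) = -lambda*(-x)^alpha
(-x) = 6
6^0.88 = 4.8392
v(-6) = -2.3 * 4.8392
= -11.13


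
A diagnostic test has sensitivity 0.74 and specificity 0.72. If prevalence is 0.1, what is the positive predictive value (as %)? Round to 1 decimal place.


PPV = (sens * prev) / (sens * prev + (1-spec) * (1-prev))
Numerator = 0.74 * 0.1 = 0.074
P(positive and no disease) = (1 - spec) * (1 - prev) = (1 - 0.72) * (1 - 0.1) = 0.252
Denominator = 0.074 + 0.252 = 0.326
PPV = 0.074 / 0.326 = 0.226994
As percentage = 22.7


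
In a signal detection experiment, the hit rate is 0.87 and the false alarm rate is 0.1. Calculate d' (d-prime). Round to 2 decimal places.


d' = z(HR) - z(FAR)
z(0.87) = 1.1264
z(0.1) = -1.2816
d' = 1.1264 - -1.2816
= 2.41


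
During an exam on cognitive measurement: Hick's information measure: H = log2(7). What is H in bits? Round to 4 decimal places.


H = log2(n)
H = log2(7)
= 2.8074


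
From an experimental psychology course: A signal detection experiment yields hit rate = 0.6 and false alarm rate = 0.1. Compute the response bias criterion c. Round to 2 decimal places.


c = -0.5 * (z(HR) + z(FAR))
z(0.6) = 0.2533
z(0.1) = -1.2816
c = -0.5 * (0.2533 + -1.2816)
= -0.5 * -1.0283
= 0.51


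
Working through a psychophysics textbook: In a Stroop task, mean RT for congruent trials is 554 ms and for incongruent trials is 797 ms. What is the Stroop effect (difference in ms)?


Stroop effect = RT(incongruent) - RT(congruent)
= 797 - 554
= 243 ms


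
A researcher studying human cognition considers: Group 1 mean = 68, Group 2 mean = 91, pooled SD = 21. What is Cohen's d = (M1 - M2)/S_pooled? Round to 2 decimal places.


Cohen's d = (M1 - M2) / S_pooled
= (68 - 91) / 21
= -23 / 21
= -1.10


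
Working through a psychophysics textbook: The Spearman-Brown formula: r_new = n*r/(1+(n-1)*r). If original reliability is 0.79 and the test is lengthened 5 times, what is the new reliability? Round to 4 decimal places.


r_new = n*r / (1 + (n-1)*r)
Numerator = 5 * 0.79 = 3.95
Denominator = 1 + 4 * 0.79 = 4.16
r_new = 3.95 / 4.16
= 0.9495


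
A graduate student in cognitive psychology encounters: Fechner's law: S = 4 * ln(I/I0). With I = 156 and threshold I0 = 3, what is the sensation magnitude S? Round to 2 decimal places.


S = 4 * ln(156/3)
I/I0 = 52.0
ln(52.0) = 3.9512
S = 4 * 3.9512
= 15.80


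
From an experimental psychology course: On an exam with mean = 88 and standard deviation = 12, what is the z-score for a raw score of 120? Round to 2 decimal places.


z = (X - mu) / sigma
= (120 - 88) / 12
= 32 / 12
= 2.67


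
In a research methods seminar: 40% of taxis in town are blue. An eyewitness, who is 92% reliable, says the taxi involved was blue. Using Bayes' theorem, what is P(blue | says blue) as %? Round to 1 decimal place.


P(blue | says blue) = P(says blue | blue)*P(blue) / [P(says blue | blue)*P(blue) + P(says blue | not blue)*P(not blue)]
Numerator = 0.92 * 0.4 = 0.368
False identification = 0.08 * 0.6 = 0.048
P = 0.368 / (0.368 + 0.048)
= 0.368 / 0.416
As percentage = 88.5


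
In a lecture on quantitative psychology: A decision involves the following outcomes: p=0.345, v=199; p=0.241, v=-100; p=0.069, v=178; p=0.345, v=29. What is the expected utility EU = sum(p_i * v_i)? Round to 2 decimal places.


EU = sum(p_i * v_i)
0.345 * 199 = 68.655
0.241 * -100 = -24.1
0.069 * 178 = 12.282
0.345 * 29 = 10.005
EU = 68.655 + -24.1 + 12.282 + 10.005
= 66.84


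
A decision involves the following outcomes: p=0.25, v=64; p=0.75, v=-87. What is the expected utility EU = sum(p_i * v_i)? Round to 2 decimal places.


EU = sum(p_i * v_i)
0.25 * 64 = 16.0
0.75 * -87 = -65.25
EU = 16.0 + -65.25
= -49.25


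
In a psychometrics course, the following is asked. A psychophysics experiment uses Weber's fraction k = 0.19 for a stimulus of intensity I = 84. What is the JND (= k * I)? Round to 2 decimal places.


JND = k * I
JND = 0.19 * 84
= 15.96


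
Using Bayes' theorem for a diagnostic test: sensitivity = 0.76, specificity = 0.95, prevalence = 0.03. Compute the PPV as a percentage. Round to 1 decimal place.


PPV = (sens * prev) / (sens * prev + (1-spec) * (1-prev))
Numerator = 0.76 * 0.03 = 0.0228
P(positive and no disease) = (1 - spec) * (1 - prev) = (1 - 0.95) * (1 - 0.03) = 0.0485
Denominator = 0.0228 + 0.0485 = 0.0713
PPV = 0.0228 / 0.0713 = 0.319776
As percentage = 32.0


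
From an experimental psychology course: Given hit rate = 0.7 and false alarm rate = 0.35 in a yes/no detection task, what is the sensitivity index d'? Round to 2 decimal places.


d' = z(HR) - z(FAR)
z(0.7) = 0.5244
z(0.35) = -0.3853
d' = 0.5244 - -0.3853
= 0.91


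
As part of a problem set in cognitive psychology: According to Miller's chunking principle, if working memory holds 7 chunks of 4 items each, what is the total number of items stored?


Total items = chunks * items_per_chunk
= 7 * 4
= 28
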